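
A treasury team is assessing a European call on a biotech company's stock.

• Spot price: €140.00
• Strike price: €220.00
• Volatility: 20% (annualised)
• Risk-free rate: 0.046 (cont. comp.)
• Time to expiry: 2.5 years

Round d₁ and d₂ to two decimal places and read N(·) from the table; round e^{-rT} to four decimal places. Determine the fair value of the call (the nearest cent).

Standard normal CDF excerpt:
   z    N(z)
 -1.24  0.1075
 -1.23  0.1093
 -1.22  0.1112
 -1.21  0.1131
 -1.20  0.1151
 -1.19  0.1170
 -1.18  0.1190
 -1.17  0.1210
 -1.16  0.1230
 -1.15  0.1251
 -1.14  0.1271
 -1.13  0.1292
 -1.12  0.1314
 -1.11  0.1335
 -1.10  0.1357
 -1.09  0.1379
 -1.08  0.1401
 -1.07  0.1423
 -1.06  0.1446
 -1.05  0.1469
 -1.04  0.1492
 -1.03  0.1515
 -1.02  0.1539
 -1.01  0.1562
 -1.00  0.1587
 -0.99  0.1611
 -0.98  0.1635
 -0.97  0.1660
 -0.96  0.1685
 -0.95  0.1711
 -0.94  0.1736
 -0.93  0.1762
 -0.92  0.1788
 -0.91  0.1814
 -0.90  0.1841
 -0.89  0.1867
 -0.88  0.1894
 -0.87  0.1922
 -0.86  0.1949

€3.59

σ√T = 0.2·√2.5 = 0.3162
ln(S/K) + (r + σ²/2)T = ln(140/220) + (0.046 + 0.2²/2)·2.5 = -0.4520 + 0.1650 = -0.2870
d₁ = -0.2870 / 0.3162 = -0.9075 ≈ -0.91
d₂ = d₁ − σ√T = -0.9075 − 0.3162 = -1.2238 ≈ -1.22
exp(−rT) = exp(−0.046·2.5) = 0.8914
C = 140·N(-0.91) − 220·0.8914·N(-1.22) = 140·0.1814 − 220·0.8914·0.1112 = 25.3960 − 21.8072 = 3.5888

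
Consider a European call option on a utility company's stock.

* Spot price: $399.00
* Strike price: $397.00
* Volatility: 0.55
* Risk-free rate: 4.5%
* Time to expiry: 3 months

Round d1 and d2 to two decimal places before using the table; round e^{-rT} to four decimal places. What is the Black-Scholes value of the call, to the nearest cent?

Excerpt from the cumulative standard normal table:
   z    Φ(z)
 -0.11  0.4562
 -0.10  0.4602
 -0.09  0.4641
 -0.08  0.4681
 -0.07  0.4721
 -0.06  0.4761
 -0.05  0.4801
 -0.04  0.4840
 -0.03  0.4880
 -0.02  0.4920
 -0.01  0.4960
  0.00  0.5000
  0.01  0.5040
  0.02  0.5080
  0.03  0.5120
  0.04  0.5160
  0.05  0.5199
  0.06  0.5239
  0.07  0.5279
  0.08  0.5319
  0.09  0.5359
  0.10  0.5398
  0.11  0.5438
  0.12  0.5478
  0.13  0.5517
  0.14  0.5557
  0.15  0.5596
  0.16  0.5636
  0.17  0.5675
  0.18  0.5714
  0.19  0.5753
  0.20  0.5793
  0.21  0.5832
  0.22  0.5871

$47.39

T = 0.25;  σ√T = 0.2750
d₁ = [ln(399/397) + (0.045 + ½·0.55²)·0.25] / (σ√T) = (0.0050 + 0.0491) / 0.2750 = 0.1967 which rounds to 0.20
d₂ = 0.1967 − 0.2750 = -0.0783 which rounds to -0.08
e^(−rT) = e^(−0.045·0.25) = 0.9888
C = 399·N(0.20) − 397·0.9888·N(-0.08) = 399·0.5793 − 397·0.9888·0.4681 = 231.1407 − 183.7543 = 47.3864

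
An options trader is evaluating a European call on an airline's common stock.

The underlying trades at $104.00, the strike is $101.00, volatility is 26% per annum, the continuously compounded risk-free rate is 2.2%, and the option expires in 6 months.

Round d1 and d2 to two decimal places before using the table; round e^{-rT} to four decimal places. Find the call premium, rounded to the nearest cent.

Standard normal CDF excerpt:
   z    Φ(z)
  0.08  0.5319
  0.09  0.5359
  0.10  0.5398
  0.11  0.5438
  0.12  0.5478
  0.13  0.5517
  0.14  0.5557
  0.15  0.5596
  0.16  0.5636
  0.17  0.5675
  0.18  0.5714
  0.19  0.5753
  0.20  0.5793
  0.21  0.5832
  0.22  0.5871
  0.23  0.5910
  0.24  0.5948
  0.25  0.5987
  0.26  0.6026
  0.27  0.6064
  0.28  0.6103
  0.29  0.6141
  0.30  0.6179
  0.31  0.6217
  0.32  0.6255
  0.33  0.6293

$9.54

T = 0.5;  σ√T = 0.1838
d₁ = [ln(104/101) + (0.022 + 0.26²/2)·0.5] / 0.1838 = [0.0293 + 0.0279] / 0.1838 = 0.3110 → 0.31
d₂ = d₁ − σ√T = 0.3110 − 0.1838 = 0.1271 → 0.13
exp(−rT) = exp(−0.022·0.5) = 0.9891
C = 104·N(0.31) − 101·0.9891·N(0.13) = 104·0.6217 − 101·0.9891·0.5517 = 64.6568 − 55.1143 = 9.5425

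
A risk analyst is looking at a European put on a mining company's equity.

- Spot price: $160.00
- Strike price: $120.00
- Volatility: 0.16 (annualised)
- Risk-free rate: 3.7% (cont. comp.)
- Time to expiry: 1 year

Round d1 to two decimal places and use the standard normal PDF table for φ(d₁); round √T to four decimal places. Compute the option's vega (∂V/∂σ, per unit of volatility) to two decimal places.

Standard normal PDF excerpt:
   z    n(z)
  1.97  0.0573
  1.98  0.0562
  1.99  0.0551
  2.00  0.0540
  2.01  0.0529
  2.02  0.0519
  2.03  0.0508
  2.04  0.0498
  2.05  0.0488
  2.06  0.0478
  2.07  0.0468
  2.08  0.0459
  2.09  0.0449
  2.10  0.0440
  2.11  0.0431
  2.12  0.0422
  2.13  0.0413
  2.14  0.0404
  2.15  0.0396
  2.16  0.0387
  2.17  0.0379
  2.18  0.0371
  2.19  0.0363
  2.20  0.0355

6.90

σ√T = 0.16·√1 = 0.1600
d₁ = [ln(160/120) + (0.037 + ½·0.16²)·1] / (σ√T) = (0.2877 + 0.0498) / 0.1600 = 2.1093 ≈ 2.11
√T = √1 = 1.0000
φ(d₁) = φ(2.11) = 0.0431
vega = S·φ(d₁)·√T = 160·0.0431·1.0000 = 6.8960
(Call and put vega coincide under Black-Scholes.)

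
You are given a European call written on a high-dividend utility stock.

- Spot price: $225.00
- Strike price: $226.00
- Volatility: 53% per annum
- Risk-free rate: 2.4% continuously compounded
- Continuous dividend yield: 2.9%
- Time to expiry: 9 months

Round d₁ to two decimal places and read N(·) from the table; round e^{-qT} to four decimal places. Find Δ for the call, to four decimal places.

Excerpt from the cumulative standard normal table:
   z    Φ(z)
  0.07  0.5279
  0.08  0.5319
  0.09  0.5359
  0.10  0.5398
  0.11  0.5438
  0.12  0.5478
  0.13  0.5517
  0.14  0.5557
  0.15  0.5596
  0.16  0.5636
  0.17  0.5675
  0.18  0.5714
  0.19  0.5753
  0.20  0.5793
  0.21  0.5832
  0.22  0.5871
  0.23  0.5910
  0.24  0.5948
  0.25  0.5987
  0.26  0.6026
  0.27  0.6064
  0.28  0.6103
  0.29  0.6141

σ√T = 0.53 × 0.8660 = 0.4590
ln(S/K) + (r − q + σ²/2)T = ln(225/226) + (0.024 − 0.029 + 0.53²/2)·0.75 = -0.0044 + 0.1016 = 0.0972
d₁ = 0.0972 / 0.4590 = 0.2117 ≈ 0.21
N(d₁) = N(0.21) = 0.5832
Δ_call = exp(−qT)·N(d₁) = 0.9785·0.5832 = 0.5707

0.5707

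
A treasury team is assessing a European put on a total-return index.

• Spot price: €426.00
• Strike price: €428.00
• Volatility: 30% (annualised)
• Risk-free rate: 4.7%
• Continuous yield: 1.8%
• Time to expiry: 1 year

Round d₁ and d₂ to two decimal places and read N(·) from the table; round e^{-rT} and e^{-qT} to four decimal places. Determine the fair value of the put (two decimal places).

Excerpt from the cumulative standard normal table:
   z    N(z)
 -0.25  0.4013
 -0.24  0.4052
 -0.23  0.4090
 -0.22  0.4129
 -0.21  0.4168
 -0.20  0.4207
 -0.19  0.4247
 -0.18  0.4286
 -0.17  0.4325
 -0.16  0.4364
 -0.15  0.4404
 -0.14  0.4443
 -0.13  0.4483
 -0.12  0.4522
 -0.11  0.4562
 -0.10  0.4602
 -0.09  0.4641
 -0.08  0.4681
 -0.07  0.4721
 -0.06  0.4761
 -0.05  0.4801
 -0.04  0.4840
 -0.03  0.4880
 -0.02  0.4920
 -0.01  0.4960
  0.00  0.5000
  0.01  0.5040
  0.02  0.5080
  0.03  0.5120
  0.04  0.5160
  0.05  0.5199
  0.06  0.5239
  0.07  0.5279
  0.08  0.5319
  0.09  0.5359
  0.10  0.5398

€44.44

T = 1;  σ√T = 0.3000
ln(S/K) + (r − q + σ²/2)T = ln(426/428) + (0.047 − 0.018 + 0.3²/2)·1 = -0.0047 + 0.0740 = 0.0693
d₁ = 0.0693 / 0.3000 = 0.2311 which rounds to 0.23
d₂ = d₁ − σ√T = 0.2311 − 0.3000 = -0.0689 which rounds to -0.07
e^(−qT) = e^(−0.018·1) = 0.9822;  e^(−rT) = e^(−0.047·1) = 0.9541
N(−d₂) = N(0.07) = 0.5279;  N(−d₁) = N(-0.23) = 0.4090
P = 428·0.9541·0.5279 − 426·0.9822·0.4090 = 215.5705 − 171.1326 = 44.4379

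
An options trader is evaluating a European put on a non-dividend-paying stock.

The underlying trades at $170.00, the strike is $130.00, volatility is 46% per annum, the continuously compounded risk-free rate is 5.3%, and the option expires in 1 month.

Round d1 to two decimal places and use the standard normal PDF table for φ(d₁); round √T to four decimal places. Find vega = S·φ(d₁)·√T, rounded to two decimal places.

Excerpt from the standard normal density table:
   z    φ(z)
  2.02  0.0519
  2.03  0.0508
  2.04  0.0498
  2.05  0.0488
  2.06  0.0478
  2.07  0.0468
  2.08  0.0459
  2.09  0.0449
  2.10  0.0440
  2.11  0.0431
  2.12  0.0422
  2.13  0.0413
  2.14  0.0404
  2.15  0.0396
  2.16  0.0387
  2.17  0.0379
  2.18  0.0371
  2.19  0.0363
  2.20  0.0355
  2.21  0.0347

σ√T = 0.46·√0.08333 = 0.1328
d₁ = [ln(170/130) + (0.053 + 0.46²/2)·0.08333] / 0.1328 = [0.2683 + 0.0132] / 0.1328 = 2.1199 ≈ 2.12
√T = √0.08333 = 0.2887
φ(d₁) = φ(2.12) = 0.0422
vega = S·φ(d₁)·√T = 170·0.0422·0.2887 = 2.0711
(Call and put vega coincide under Black-Scholes.)

2.07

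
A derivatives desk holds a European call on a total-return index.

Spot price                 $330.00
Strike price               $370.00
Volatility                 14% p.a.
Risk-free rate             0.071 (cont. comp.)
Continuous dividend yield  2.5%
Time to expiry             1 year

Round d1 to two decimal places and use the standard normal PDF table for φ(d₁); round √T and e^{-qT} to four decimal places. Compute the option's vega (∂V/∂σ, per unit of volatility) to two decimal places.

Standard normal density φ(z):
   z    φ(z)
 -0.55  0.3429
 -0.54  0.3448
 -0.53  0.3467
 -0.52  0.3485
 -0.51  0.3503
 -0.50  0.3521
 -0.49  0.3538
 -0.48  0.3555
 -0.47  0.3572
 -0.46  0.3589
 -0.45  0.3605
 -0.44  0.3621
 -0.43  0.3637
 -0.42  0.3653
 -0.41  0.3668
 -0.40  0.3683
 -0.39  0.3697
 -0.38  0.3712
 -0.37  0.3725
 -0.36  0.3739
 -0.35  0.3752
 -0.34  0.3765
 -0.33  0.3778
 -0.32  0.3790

σ√T = 0.14·√1 = 0.1400
d₁ = [ln(330/370) + (0.071 − 0.025 + ½·0.14²)·1] / (σ√T) = (-0.1144 + 0.0558) / 0.1400 = -0.4186 ≈ -0.42
√T = √1 = 1.0000
φ(d₁) = φ(-0.42) = 0.3653
e^(−qT) = e^(−0.025·1) = 0.9753
vega = S·e^(−qT)·φ(d₁)·√T = 330·0.9753·0.3653·1.0000 = 117.5714

117.57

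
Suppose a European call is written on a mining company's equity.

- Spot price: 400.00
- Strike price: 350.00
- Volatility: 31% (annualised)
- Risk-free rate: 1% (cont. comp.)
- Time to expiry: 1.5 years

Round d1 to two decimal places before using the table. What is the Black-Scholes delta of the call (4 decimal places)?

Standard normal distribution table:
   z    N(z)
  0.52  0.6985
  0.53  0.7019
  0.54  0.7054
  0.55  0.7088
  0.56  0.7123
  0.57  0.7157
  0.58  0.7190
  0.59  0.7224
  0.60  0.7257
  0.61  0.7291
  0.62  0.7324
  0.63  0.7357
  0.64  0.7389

T = 1.5;  σ√T = 0.3797
ln(S/K) + (r + σ²/2)T = ln(400/350) + (0.01 + 0.31²/2)·1.5 = 0.1335 + 0.0871 = 0.2206
d₁ = 0.2206 / 0.3797 = 0.5810 ⇒ 0.58
N(d₁) = N(0.58) = 0.7190
Δ_call = N(d₁) = 0.7190

0.7190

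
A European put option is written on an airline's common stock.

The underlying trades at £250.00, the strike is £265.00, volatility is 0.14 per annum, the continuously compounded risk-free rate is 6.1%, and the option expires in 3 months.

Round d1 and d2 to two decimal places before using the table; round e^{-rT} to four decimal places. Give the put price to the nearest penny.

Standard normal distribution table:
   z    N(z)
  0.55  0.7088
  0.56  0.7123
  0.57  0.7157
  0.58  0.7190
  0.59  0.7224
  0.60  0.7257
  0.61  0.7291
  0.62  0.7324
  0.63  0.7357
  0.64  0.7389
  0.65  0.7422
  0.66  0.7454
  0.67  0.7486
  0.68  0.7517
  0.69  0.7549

£13.96

σ√T = 0.14·√0.25 = 0.0700
d₁ = [ln(250/265) + (0.061 + 0.14²/2)·0.25] / 0.0700 = [-0.0583 + 0.0177] / 0.0700 = -0.5796 → -0.58
d₂ = d₁ − σ√T = -0.5796 − 0.0700 = -0.6496 → -0.65
e^(−rT) = e^(−0.061·0.25) = 0.9849
N(−d₂) = N(0.65) = 0.7422;  N(−d₁) = N(0.58) = 0.7190
P = 265·0.9849·0.7422 − 250·0.7190 = 193.7131 − 179.7500 = 13.9631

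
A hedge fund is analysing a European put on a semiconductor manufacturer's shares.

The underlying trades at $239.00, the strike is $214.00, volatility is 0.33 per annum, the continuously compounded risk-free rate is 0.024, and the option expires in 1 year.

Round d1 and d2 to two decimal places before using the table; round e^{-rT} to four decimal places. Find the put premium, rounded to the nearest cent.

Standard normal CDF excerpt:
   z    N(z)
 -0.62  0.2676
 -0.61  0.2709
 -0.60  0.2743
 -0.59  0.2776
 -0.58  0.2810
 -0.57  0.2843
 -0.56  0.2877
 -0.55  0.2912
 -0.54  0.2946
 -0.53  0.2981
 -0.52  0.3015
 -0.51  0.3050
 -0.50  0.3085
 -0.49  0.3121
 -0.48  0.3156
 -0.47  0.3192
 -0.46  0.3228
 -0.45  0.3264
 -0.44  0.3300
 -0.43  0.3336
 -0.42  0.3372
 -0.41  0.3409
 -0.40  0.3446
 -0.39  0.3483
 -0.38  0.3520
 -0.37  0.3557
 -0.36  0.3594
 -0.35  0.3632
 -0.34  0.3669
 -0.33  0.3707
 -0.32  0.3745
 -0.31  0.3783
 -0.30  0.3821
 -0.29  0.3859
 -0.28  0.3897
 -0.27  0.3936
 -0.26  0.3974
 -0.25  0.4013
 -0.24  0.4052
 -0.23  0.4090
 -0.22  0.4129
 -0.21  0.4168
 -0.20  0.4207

σ√T = 0.33·√1 = 0.3300
ln(S/K) + (r + σ²/2)T = ln(239/214) + (0.024 + 0.33²/2)·1 = 0.1105 + 0.0785 = 0.1889
d₁ = 0.1889 / 0.3300 = 0.5725 ≈ 0.57
d₂ = d₁ − σ√T = 0.5725 − 0.3300 = 0.2425 ≈ 0.24
e^(−rT) = e^(−0.024·1) = 0.9763
P = 214·0.9763·N(-0.24) − 239·N(-0.57) = 214·0.9763·0.4052 − 239·0.2843 = 84.6577 − 67.9477 = 16.7100

$16.71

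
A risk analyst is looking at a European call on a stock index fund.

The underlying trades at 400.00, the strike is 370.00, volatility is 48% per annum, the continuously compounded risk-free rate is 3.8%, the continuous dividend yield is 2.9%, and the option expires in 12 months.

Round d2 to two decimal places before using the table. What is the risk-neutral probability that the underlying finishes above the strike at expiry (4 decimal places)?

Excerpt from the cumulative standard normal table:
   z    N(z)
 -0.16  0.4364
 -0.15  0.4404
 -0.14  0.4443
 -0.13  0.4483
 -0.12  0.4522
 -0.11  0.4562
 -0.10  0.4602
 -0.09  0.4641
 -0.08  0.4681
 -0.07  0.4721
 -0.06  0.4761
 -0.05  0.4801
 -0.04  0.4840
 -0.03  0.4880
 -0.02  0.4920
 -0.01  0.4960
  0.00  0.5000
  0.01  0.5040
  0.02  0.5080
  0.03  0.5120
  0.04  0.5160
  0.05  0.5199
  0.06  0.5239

σ√T = 0.48·√1 = 0.4800
d₁ = [ln(400/370) + (0.038 − 0.029 + ½·0.48²)·1] / (σ√T) = (0.0780 + 0.1242) / 0.4800 = 0.4212 ≈ 0.42
d₂ = 0.4212 − 0.4800 = -0.0588 ≈ -0.06
Risk-neutral Pr[S_T > K] = N(d₂) = N(-0.06) = 0.4761

0.4761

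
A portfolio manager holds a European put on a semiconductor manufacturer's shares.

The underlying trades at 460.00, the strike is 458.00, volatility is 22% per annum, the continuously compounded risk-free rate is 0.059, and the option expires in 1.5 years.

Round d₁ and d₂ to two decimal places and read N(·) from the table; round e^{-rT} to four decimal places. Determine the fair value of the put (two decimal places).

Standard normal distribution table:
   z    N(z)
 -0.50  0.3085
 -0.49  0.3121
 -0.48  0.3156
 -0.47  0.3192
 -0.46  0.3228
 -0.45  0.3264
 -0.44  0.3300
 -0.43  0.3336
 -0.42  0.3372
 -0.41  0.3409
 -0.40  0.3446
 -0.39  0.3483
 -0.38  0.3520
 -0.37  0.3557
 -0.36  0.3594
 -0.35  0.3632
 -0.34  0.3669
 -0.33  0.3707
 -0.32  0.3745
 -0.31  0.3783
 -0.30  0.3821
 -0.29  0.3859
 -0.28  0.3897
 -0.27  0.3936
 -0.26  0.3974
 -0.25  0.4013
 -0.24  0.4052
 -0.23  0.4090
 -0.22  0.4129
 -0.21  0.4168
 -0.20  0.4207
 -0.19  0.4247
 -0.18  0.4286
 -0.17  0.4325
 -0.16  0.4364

σ√T = 0.22·√1.5 = 0.2694
ln(S/K) + (r + σ²/2)T = ln(460/458) + (0.059 + 0.22²/2)·1.5 = 0.0044 + 0.1248 = 0.1292
d₁ = 0.1292 / 0.2694 = 0.4793 ≈ 0.48
d₂ = d₁ − σ√T = 0.4793 − 0.2694 = 0.2099 ≈ 0.21
exp(−rT) = exp(−0.059·1.5) = 0.9153
N(−d₂) = N(-0.21) = 0.4168;  N(−d₁) = N(-0.48) = 0.3156
P = 458·0.9153·0.4168 − 460·0.3156 = 174.7256 − 145.1760 = 29.5496

29.55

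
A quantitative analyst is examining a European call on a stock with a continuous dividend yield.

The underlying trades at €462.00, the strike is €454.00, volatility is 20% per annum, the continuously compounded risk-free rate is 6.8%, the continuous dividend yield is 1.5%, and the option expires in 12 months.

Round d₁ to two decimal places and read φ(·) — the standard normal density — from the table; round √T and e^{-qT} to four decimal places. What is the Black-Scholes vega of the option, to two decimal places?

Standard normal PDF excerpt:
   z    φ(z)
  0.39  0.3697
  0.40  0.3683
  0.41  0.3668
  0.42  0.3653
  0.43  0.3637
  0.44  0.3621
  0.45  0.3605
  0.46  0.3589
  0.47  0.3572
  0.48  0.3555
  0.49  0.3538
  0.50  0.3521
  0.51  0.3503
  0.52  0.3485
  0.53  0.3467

σ√T = 0.2 × 1.0000 = 0.2000
d₁ = [ln(462/454) + (0.068 − 0.015 + 0.2²/2)·1] / 0.2000 = [0.0175 + 0.0730] / 0.2000 = 0.4523 → 0.45
√T = √1 = 1.0000
φ(d₁) = φ(0.45) = 0.3605
exp(−qT) = exp(−0.015·1) = 0.9851
vega = S·exp(−qT)·φ(d₁)·√T = 462·0.9851·0.3605·1.0000 = 164.0694

164.07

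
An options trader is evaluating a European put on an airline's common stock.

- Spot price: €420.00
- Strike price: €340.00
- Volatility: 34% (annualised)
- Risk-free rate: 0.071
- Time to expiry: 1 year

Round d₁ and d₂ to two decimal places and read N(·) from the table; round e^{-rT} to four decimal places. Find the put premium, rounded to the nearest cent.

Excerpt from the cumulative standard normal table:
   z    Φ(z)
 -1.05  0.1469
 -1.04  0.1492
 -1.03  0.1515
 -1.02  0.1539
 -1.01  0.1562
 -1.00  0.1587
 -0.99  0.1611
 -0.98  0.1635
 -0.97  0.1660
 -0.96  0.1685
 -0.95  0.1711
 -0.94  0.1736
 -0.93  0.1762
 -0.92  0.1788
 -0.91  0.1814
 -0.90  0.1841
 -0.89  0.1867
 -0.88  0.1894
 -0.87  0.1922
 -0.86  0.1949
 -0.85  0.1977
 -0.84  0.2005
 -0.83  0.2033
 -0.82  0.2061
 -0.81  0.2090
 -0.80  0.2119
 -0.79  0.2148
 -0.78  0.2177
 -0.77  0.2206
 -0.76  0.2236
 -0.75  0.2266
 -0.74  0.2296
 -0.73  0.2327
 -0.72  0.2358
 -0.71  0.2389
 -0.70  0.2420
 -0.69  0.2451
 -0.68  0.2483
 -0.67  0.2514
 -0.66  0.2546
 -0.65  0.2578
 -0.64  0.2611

T = 1;  σ√T = 0.3400
ln(S/K) + (r + σ²/2)T = ln(420/340) + (0.071 + 0.34²/2)·1 = 0.2113 + 0.1288 = 0.3401
d₁ = 0.3401 / 0.3400 = 1.0003 ≈ 1.00
d₂ = d₁ − σ√T = 1.0003 − 0.3400 = 0.6603 ≈ 0.66
exp(−rT) = exp(−0.071·1) = 0.9315
N(−d₂) = N(-0.66) = 0.2546;  N(−d₁) = N(-1.00) = 0.1587
P = 340·0.9315·0.2546 − 420·0.1587 = 80.6344 − 66.6540 = 13.9804

€13.98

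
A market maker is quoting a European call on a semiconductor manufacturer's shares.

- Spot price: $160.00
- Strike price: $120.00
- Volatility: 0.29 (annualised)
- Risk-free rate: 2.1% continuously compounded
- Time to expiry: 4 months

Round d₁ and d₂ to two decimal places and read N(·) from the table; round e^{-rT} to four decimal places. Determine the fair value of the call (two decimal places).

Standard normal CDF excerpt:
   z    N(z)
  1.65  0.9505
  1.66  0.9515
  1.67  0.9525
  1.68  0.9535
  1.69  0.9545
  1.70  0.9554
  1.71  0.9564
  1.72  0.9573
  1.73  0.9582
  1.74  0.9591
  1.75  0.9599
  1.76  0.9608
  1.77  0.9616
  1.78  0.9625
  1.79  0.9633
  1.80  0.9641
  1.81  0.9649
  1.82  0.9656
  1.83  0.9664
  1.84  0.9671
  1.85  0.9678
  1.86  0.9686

σ√T = 0.29·√0.3333 = 0.1674
d₁ = [ln(160/120) + (0.021 + ½·0.29²)·0.3333] / (σ√T) = (0.2877 + 0.0210) / 0.1674 = 1.8437 ≈ 1.84
d₂ = 1.8437 − 0.1674 = 1.6763 ≈ 1.68
e^(−rT) = e^(−0.021·0.3333) = 0.9930
N(d₁) = N(1.84) = 0.9671;  N(d₂) = N(1.68) = 0.9535
C = 160·0.9671 − 120·0.9930·0.9535 = 154.7360 − 113.6191 = 41.1169

$41.12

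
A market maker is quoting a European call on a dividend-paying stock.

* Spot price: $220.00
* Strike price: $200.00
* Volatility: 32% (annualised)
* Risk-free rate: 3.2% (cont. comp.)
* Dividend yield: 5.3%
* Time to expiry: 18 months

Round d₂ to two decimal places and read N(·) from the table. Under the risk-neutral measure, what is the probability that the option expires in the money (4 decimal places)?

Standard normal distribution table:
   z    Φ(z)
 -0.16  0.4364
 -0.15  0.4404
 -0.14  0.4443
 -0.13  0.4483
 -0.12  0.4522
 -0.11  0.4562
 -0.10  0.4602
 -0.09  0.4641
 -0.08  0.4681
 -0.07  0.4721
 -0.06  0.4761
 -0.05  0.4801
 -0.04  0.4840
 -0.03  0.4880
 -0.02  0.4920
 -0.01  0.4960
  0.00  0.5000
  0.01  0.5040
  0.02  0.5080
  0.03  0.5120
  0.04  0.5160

T = 1.5;  σ√T = 0.3919
d₁ = [ln(220/200) + (0.032 − 0.053 + ½·0.32²)·1.5] / (σ√T) = (0.0953 + 0.0453) / 0.3919 = 0.3588 ≈ 0.36
d₂ = 0.3588 − 0.3919 = -0.0331 ≈ -0.03
Risk-neutral Pr[S_T > K] = N(d₂) = N(-0.03) = 0.4880

0.4880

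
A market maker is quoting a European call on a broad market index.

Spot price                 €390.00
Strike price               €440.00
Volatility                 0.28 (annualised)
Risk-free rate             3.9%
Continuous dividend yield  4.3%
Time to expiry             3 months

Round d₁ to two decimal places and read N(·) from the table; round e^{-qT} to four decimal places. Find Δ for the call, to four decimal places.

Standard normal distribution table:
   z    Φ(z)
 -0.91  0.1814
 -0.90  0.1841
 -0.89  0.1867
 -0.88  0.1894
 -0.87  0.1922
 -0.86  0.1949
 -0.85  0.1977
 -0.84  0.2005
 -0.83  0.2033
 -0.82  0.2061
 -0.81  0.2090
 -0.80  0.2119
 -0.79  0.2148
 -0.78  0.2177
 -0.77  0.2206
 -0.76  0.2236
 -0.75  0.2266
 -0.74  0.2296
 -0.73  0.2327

0.2096

T = 0.25;  σ√T = 0.1400
d₁ = [ln(390/440) + (0.039 − 0.043 + 0.28²/2)·0.25] / 0.1400 = [-0.1206 + 0.0088] / 0.1400 = -0.7988 ≈ -0.80
N(d₁) = N(-0.80) = 0.2119
Δ_call = e^(−qT)·N(d₁) = 0.9893·0.2119 = 0.2096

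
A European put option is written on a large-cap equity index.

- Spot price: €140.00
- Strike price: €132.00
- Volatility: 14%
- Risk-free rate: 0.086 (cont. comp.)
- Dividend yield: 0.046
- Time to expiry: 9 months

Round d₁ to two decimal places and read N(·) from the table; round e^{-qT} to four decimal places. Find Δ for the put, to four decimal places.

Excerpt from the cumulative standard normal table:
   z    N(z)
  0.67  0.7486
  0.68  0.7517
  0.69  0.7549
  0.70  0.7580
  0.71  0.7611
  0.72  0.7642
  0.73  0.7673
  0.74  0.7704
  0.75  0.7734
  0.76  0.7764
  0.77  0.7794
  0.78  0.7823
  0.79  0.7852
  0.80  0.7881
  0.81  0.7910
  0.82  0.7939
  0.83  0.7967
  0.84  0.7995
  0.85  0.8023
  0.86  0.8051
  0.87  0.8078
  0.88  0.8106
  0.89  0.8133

σ√T = 0.14 × 0.8660 = 0.1212
d₁ = [ln(140/132) + (0.086 − 0.046 + 0.14²/2)·0.75] / 0.1212 = [0.0588 + 0.0373] / 0.1212 = 0.7934 which rounds to 0.79
N(d₁) = N(0.79) = 0.7852
Δ_put = exp(−qT)·(N(d₁) − 1) = 0.9661·(0.7852 − 1) = -0.2075

-0.2075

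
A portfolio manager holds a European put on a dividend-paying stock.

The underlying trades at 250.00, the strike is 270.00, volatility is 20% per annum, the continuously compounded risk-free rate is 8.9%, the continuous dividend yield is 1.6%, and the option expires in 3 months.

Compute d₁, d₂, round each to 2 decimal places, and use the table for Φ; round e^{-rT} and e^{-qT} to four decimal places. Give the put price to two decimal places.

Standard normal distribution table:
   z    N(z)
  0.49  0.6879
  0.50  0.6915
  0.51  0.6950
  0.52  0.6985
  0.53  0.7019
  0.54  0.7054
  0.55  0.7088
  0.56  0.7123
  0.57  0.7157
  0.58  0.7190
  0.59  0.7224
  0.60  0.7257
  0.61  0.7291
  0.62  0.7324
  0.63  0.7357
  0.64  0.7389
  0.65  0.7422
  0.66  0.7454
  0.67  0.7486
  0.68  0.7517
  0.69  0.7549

19.47

σ√T = 0.2 × 0.5000 = 0.1000
d₁ = [ln(250/270) + (0.089 − 0.016 + 0.2²/2)·0.25] / 0.1000 = [-0.0770 + 0.0232] / 0.1000 = -0.5371 ⇒ -0.54
d₂ = d₁ − σ√T = -0.5371 − 0.1000 = -0.6371 ⇒ -0.64
e^(−qT) = e^(−0.016·0.25) = 0.9960;  e^(−rT) = e^(−0.089·0.25) = 0.9780
P = 270·0.9780·N(0.64) − 250·0.9960·N(0.54) = 270·0.9780·0.7389 − 250·0.9960·0.7054 = 195.1139 − 175.6446 = 19.4693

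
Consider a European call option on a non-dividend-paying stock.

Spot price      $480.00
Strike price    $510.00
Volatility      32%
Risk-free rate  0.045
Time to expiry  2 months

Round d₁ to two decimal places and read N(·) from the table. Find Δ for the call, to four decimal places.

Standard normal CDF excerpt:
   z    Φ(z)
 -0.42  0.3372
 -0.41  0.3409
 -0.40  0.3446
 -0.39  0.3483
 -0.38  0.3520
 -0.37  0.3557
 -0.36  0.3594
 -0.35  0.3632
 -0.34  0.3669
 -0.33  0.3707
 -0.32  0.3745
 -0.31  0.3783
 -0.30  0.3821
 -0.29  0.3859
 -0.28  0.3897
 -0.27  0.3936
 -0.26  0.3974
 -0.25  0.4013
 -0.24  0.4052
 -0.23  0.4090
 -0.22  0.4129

T = 0.1667;  σ√T = 0.1306
d₁ = [ln(480/510) + (0.045 + 0.32²/2)·0.1667] / 0.1306 = [-0.0606 + 0.0160] / 0.1306 = -0.3413 → -0.34
N(d₁) = N(-0.34) = 0.3669
Δ_call = N(d₁) = 0.3669

0.3669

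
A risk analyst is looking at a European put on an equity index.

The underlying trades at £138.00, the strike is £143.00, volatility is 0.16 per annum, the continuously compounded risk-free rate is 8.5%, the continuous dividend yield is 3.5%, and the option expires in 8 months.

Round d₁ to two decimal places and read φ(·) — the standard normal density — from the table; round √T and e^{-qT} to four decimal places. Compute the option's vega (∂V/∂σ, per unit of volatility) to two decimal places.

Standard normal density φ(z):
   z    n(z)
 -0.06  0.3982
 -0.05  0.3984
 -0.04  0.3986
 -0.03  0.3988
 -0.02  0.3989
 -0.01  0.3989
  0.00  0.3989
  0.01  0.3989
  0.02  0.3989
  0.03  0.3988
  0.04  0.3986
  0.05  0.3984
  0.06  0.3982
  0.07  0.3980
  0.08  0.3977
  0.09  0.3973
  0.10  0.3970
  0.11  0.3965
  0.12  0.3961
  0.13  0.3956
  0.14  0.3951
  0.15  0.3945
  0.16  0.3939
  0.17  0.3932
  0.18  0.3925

T = 0.6667;  σ√T = 0.1306
d₁ = [ln(138/143) + (0.085 − 0.035 + ½·0.16²)·0.6667] / (σ√T) = (-0.0356 + 0.0419) / 0.1306 = 0.0480 ⇒ 0.05
√T = √0.6667 = 0.8165
φ(d₁) = φ(0.05) = 0.3984
e^(−qT) = e^(−0.035·0.6667) = 0.9769
vega = S·e^(−qT)·φ(d₁)·√T = 138·0.9769·0.3984·0.8165 = 43.8535

43.85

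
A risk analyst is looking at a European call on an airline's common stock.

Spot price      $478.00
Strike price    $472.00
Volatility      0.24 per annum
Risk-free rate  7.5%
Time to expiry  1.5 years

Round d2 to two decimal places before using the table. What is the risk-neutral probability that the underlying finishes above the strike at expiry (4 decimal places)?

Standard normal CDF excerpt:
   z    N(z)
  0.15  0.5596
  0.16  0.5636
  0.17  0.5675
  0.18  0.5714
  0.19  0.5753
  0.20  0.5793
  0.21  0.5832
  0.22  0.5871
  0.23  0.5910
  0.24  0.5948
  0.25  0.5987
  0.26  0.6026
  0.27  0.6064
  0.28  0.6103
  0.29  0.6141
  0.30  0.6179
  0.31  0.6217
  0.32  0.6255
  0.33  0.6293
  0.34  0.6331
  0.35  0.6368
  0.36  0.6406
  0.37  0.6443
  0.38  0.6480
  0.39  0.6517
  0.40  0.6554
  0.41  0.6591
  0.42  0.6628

σ√T = 0.24 × 1.2247 = 0.2939
d₁ = [ln(478/472) + (0.075 + ½·0.24²)·1.5] / (σ√T) = (0.0126 + 0.1557) / 0.2939 = 0.5727 → 0.57
d₂ = 0.5727 − 0.2939 = 0.2787 → 0.28
Risk-neutral Pr[S_T > K] = N(d₂) = N(0.28) = 0.6103

0.6103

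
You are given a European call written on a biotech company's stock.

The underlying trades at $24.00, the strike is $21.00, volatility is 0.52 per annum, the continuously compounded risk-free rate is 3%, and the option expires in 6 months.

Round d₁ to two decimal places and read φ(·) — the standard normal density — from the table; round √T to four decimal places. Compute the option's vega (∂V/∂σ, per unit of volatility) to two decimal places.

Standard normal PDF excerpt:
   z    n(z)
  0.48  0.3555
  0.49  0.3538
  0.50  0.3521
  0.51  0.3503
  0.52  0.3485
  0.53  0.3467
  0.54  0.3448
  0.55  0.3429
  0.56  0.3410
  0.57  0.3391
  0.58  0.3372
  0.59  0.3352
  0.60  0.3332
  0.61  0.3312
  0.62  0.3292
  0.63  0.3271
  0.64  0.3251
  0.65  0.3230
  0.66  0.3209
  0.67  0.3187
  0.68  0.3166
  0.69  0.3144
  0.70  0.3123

T = 0.5;  σ√T = 0.3677
d₁ = [ln(24/21) + (0.03 + ½·0.52²)·0.5] / (σ√T) = (0.1335 + 0.0826) / 0.3677 = 0.5878 → 0.59
√T = √0.5 = 0.7071
φ(d₁) = φ(0.59) = 0.3352
vega = S·φ(d₁)·√T = 24·0.3352·0.7071 = 5.6885

5.69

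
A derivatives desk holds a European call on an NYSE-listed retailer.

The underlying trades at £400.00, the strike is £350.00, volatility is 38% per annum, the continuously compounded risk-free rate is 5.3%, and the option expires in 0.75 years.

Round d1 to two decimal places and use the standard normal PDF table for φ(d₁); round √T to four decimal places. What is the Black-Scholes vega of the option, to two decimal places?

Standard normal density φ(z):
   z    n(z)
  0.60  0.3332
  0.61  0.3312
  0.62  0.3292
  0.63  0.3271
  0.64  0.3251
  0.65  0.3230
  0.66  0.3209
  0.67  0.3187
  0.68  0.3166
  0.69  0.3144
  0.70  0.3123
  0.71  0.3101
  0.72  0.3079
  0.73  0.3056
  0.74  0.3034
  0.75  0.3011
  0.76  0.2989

108.91

σ√T = 0.38 × 0.8660 = 0.3291
d₁ = [ln(400/350) + (0.053 + ½·0.38²)·0.75] / (σ√T) = (0.1335 + 0.0939) / 0.3291 = 0.6911 ⇒ 0.69
√T = √0.75 = 0.8660
φ(d₁) = φ(0.69) = 0.3144
vega = S·φ(d₁)·√T = 400·0.3144·0.8660 = 108.9082
(Call and put vega coincide under Black-Scholes.)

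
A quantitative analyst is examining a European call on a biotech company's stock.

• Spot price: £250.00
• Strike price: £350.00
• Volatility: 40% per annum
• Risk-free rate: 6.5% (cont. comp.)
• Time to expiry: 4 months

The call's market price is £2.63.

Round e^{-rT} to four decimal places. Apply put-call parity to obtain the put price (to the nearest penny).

£95.14

exp(−rT) = exp(−0.065·0.3333) = 0.9786
Put-call parity: C − P = S − K·e^(−rT) = 250 − 350·0.9786 = 250 − 342.5100 = -92.5100
P = C − (C − P) = 2.63 − (-92.5100) = 95.1400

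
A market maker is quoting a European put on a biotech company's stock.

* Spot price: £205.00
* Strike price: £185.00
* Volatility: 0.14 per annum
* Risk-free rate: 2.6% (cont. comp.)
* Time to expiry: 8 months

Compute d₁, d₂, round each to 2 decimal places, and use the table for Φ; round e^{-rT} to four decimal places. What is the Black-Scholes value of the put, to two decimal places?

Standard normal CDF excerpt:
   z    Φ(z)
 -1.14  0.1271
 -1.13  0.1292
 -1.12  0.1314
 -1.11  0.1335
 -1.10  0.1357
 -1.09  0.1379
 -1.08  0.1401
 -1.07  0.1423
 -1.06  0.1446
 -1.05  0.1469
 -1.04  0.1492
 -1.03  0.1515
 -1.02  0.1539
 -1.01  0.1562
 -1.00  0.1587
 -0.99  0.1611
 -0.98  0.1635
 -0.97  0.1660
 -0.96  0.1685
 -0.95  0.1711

£1.92

σ√T = 0.14 × 0.8165 = 0.1143
d₁ = [ln(205/185) + (0.026 + ½·0.14²)·0.6667] / (σ√T) = (0.1027 + 0.0239) / 0.1143 = 1.1068 ≈ 1.11
d₂ = 1.1068 − 0.1143 = 0.9925 ≈ 0.99
e^(−rT) = e^(−0.026·0.6667) = 0.9828
P = 185·0.9828·N(-0.99) − 205·N(-1.11) = 185·0.9828·0.1611 − 205·0.1335 = 29.2909 − 27.3675 = 1.9234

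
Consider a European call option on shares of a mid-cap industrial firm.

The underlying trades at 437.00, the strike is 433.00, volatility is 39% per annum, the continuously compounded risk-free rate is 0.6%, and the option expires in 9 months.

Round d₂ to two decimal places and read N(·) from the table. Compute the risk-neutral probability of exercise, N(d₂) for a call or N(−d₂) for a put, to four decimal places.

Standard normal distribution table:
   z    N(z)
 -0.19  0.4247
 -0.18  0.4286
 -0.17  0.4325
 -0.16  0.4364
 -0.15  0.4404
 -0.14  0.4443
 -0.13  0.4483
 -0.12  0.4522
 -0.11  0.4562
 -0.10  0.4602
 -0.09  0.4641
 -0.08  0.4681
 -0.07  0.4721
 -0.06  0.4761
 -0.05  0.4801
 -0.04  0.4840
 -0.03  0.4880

0.4483

T = 0.75;  σ√T = 0.3377
d₁ = [ln(437/433) + (0.006 + ½·0.39²)·0.75] / (σ√T) = (0.0092 + 0.0615) / 0.3377 = 0.2094 which rounds to 0.21
d₂ = 0.2094 − 0.3377 = -0.1283 which rounds to -0.13
Pr(exercise) under Q = N(d₂) = 0.4483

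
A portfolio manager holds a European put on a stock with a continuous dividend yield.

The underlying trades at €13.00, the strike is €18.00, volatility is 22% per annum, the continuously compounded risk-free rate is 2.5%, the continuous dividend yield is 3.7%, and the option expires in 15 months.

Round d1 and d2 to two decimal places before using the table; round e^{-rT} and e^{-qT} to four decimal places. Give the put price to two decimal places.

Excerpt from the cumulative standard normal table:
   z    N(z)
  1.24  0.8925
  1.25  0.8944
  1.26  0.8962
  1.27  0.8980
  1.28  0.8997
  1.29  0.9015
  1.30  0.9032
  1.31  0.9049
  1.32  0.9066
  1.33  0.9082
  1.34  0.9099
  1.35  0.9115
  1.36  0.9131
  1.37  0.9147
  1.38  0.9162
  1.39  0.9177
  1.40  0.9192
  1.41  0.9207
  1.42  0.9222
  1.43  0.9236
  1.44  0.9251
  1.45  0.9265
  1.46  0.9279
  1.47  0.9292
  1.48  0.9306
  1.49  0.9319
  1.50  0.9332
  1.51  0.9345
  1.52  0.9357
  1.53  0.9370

€5.18

σ√T = 0.22 × 1.1180 = 0.2460
d₁ = [ln(13/18) + (0.025 − 0.037 + 0.22²/2)·1.25] / 0.2460 = [-0.3254 + 0.0153] / 0.2460 = -1.2610 ≈ -1.26
d₂ = d₁ − σ√T = -1.2610 − 0.2460 = -1.5070 ≈ -1.51
exp(−qT) = exp(−0.037·1.25) = 0.9548;  exp(−rT) = exp(−0.025·1.25) = 0.9692
N(−d₂) = N(1.51) = 0.9345;  N(−d₁) = N(1.26) = 0.8962
P = 18·0.9692·0.9345 − 13·0.9548·0.8962 = 16.3029 − 11.1240 = 5.1789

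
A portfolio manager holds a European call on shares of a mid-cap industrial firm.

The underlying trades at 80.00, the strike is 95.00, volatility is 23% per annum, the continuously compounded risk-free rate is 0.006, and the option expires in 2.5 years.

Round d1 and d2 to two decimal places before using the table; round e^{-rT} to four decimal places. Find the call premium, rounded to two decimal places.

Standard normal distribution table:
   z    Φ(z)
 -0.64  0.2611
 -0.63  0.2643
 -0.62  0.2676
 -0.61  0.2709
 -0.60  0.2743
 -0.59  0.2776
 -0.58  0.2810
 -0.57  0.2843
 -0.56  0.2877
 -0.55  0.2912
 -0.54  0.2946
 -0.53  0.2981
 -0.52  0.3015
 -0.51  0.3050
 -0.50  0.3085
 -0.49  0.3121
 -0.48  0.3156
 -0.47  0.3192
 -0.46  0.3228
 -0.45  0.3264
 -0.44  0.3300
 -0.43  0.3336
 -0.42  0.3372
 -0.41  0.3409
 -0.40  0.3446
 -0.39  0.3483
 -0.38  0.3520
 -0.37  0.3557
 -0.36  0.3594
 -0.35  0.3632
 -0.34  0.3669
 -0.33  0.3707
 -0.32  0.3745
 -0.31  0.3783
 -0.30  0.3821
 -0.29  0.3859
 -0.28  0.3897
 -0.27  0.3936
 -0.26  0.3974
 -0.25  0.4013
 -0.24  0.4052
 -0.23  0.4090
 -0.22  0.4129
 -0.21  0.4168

σ√T = 0.23 × 1.5811 = 0.3637
d₁ = [ln(80/95) + (0.006 + 0.23²/2)·2.5] / 0.3637 = [-0.1719 + 0.0811] / 0.3637 = -0.2495 which rounds to -0.25
d₂ = d₁ − σ√T = -0.2495 − 0.3637 = -0.6131 which rounds to -0.61
e^(−rT) = e^(−0.006·2.5) = 0.9851
C = 80·N(-0.25) − 95·0.9851·N(-0.61) = 80·0.4013 − 95·0.9851·0.2709 = 32.1040 − 25.3520 = 6.7520

6.75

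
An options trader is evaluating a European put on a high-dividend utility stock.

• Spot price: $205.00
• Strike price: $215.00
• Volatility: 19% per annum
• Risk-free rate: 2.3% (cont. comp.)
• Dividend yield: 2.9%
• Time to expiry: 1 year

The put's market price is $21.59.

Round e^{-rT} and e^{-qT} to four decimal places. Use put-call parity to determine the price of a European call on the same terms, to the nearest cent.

e^(−qT) = e^(−0.029·1) = 0.9714;  e^(−rT) = e^(−0.023·1) = 0.9773
Put-call parity: C − P = S·e^(−qT) − K·e^(−rT) = 205·0.9714 − 215·0.9773 = 199.1370 − 210.1195 = -10.9825
C = P + (C − P) = 21.59 + (-10.9825) = 10.6075

$10.61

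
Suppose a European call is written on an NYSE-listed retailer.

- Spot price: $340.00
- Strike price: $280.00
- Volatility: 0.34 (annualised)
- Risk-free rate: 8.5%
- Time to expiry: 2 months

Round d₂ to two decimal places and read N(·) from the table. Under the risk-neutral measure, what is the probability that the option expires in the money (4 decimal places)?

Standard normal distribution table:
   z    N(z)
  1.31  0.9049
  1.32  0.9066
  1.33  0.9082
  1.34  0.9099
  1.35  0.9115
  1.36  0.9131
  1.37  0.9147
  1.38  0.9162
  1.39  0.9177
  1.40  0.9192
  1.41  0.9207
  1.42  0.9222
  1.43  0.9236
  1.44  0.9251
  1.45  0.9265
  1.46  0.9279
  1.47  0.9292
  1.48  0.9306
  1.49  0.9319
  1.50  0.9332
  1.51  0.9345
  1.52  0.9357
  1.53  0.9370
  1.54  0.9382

0.9236

T = 0.1667;  σ√T = 0.1388
d₁ = [ln(340/280) + (0.085 + ½·0.34²)·0.1667] / (σ√T) = (0.1942 + 0.0238) / 0.1388 = 1.5702 ≈ 1.57
d₂ = 1.5702 − 0.1388 = 1.4314 ≈ 1.43
Risk-neutral Pr[S_T > K] = N(d₂) = N(1.43) = 0.9236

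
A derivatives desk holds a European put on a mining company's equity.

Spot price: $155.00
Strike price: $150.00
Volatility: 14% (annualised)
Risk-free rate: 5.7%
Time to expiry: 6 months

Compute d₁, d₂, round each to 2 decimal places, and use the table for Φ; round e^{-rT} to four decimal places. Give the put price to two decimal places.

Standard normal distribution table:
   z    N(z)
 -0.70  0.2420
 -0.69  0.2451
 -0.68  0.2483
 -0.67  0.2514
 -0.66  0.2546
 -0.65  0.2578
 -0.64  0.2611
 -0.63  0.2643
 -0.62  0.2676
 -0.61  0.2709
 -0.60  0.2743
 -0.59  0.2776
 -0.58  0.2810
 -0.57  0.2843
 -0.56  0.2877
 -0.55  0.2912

$2.48

σ√T = 0.14 × 0.7071 = 0.0990
d₁ = [ln(155/150) + (0.057 + ½·0.14²)·0.5] / (σ√T) = (0.0328 + 0.0334) / 0.0990 = 0.6686 ⇒ 0.67
d₂ = 0.6686 − 0.0990 = 0.5696 ⇒ 0.57
exp(−rT) = exp(−0.057·0.5) = 0.9719
N(−d₂) = N(-0.57) = 0.2843;  N(−d₁) = N(-0.67) = 0.2514
P = 150·0.9719·0.2843 − 155·0.2514 = 41.4467 − 38.9670 = 2.4797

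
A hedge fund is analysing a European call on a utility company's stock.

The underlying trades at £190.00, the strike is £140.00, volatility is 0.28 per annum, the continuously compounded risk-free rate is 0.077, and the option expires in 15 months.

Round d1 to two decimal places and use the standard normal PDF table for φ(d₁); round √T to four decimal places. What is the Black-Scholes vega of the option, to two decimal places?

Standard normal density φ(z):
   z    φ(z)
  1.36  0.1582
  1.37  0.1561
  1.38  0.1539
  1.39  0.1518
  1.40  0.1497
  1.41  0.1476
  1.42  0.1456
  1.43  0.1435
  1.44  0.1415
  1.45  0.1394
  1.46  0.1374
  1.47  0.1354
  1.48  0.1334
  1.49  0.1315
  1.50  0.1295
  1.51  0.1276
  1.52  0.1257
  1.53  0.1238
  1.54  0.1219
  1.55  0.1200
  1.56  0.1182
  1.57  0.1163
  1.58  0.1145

σ√T = 0.28·√1.25 = 0.3130
ln(S/K) + (r + σ²/2)T = ln(190/140) + (0.077 + 0.28²/2)·1.25 = 0.3054 + 0.1452 = 0.4506
d₁ = 0.4506 / 0.3130 = 1.4395 ⇒ 1.44
√T = √1.25 = 1.1180
φ(d₁) = φ(1.44) = 0.1415
vega = S·φ(d₁)·√T = 190·0.1415·1.1180 = 30.0574

30.06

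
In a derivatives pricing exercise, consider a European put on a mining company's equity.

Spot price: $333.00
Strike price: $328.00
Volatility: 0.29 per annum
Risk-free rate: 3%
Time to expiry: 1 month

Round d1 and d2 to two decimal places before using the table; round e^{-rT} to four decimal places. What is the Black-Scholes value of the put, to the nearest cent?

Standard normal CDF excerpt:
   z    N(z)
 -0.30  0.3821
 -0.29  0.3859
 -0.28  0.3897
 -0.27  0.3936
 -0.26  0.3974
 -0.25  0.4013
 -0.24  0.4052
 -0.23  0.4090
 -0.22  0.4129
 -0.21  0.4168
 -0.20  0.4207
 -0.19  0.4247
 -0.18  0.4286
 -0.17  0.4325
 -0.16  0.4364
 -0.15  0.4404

T = 0.08333;  σ√T = 0.0837
d₁ = [ln(333/328) + (0.03 + 0.29²/2)·0.08333] / 0.0837 = [0.0151 + 0.0060] / 0.0837 = 0.2524 ⇒ 0.25
d₂ = d₁ − σ√T = 0.2524 − 0.0837 = 0.1687 ⇒ 0.17
exp(−rT) = exp(−0.03·0.08333) = 0.9975
N(−d₂) = N(-0.17) = 0.4325;  N(−d₁) = N(-0.25) = 0.4013
P = 328·0.9975·0.4325 − 333·0.4013 = 141.5053 − 133.6329 = 7.8724

$7.87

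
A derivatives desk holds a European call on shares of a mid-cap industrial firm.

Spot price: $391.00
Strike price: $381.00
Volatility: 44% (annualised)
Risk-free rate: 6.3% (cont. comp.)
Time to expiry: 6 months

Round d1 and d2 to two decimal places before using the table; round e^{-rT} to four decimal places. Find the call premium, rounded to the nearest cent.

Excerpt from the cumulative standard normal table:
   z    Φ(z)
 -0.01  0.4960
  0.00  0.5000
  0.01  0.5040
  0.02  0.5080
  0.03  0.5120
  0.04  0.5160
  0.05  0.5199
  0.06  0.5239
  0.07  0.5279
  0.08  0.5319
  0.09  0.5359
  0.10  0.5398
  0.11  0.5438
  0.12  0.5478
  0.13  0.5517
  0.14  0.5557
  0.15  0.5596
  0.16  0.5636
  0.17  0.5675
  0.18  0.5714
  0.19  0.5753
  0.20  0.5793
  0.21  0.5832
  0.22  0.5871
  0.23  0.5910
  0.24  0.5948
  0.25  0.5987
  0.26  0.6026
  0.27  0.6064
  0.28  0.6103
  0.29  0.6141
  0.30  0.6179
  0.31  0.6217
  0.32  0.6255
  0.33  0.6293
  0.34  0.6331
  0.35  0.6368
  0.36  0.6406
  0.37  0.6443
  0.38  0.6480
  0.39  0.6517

T = 0.5;  σ√T = 0.3111
d₁ = [ln(391/381) + (0.063 + ½·0.44²)·0.5] / (σ√T) = (0.0259 + 0.0799) / 0.3111 = 0.3401 → 0.34
d₂ = 0.3401 − 0.3111 = 0.0290 → 0.03
e^(−rT) = e^(−0.063·0.5) = 0.9690
C = 391·N(0.34) − 381·0.9690·N(0.03) = 391·0.6331 − 381·0.9690·0.5120 = 247.5421 − 189.0248 = 58.5173

$58.52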